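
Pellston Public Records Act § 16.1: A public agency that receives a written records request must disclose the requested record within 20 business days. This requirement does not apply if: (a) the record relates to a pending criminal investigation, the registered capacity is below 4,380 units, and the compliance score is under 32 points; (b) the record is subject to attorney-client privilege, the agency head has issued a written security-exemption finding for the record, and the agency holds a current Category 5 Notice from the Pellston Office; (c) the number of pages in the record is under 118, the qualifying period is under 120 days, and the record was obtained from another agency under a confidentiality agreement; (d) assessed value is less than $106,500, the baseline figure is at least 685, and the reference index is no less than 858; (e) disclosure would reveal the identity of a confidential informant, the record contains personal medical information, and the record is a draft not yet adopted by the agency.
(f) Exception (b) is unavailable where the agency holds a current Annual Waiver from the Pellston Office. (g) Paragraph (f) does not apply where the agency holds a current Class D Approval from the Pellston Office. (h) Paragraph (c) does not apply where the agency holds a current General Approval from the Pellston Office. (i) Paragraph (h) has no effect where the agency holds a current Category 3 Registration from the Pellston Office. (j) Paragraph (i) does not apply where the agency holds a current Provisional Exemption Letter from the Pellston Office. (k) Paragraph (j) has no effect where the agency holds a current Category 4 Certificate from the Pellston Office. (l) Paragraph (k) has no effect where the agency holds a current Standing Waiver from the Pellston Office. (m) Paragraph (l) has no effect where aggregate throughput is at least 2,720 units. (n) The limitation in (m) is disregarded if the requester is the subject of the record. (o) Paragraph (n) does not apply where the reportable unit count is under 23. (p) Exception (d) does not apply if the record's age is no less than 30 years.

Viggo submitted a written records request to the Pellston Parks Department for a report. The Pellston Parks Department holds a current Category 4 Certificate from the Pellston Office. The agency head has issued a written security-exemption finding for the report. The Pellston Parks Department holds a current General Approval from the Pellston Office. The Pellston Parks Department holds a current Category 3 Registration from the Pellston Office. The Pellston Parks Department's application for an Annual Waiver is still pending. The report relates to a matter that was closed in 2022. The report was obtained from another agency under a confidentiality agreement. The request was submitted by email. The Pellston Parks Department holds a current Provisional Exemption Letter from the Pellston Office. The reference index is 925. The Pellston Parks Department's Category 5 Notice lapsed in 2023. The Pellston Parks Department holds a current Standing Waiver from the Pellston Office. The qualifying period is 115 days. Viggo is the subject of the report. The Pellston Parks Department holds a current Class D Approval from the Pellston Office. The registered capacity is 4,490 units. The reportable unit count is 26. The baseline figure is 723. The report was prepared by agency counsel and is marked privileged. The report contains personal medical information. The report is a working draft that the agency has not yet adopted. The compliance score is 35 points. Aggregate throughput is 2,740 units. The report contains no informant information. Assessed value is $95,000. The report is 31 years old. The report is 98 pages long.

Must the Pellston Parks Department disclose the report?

Exception (a) fails — the report relates to a closed matter.
Exception (b) fails — no current Category 5 Notice is held.
Exception (c): the number of pages in the record is 98, under the 118 limit; the qualifying period is 115 days, under the 120 days limit; the report was obtained under a confidentiality agreement — every condition holds. But applying paragraphs (h)–(o): (h) is triggered — a current General Approval is held. (i) would limit (h) — a current Category 3 Registration is held — but (j) sets (i) aside: (j) applies — a current Provisional Exemption Letter is held. (k) is triggered (a current Category 4 Certificate is held), but is displaced by (l): (l) operates against (k): a current Standing Waiver is held. (m) applies (aggregate throughput is 2,740 units, meeting the 2,720 units threshold), but is set aside by (n): (n) operates against (m): Viggo is the subject of the report. (o), which would lift (n), is inapplicable — the reportable unit count is 26, not under 23. (c) is therefore removed.
Exception (d)'s conditions are all satisfied: assessed value is $95,000, less than the $106,500 limit; the baseline figure is 723, meeting the 685 threshold; the reference index is 925, meeting the 858 threshold. But applying paragraph (p): (p) operates against (d): the record's age is 31 years, meeting the 30 years threshold. So (d) is unavailable.
Exception (e) fails — the report contains no informant information.
No exception is made out. the Pellston Parks Department falls within the general rule.

Yes — the Pellston Parks Department must disclose the report.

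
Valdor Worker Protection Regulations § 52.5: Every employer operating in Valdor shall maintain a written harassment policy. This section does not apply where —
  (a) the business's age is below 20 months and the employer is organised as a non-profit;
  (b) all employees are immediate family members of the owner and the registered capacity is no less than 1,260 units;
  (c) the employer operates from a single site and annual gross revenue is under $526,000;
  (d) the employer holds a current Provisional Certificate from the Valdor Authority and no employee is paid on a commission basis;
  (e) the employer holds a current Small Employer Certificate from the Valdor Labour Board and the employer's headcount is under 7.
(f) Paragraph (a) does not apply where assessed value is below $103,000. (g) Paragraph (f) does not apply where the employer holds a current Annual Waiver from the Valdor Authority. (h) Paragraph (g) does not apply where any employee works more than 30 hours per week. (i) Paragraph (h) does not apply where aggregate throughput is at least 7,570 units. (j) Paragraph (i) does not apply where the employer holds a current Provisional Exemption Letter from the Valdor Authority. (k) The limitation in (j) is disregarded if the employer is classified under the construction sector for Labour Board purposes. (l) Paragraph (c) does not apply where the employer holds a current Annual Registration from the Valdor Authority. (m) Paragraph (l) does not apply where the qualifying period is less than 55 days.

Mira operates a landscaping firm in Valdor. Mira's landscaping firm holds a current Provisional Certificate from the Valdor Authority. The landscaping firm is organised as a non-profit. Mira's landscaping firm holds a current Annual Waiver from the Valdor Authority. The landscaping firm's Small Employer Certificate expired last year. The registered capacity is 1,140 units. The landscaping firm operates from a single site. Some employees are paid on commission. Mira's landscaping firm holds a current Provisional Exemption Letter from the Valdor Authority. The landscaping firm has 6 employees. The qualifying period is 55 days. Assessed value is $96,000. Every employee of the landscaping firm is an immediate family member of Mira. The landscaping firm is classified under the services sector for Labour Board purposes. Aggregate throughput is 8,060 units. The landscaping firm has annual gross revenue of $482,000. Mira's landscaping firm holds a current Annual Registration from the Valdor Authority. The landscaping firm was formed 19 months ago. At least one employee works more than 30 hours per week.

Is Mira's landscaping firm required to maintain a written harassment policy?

Exception (a)'s conditions are all satisfied: the business's age is 19 months, below the 20 months limit; the employer is a non-profit. Turning to paragraphs (f)–(k): (f) operates — assessed value is $96,000, below the $103,000 limit. (g) operates (a current Annual Waiver is held), but yields to (h): (h) operates — at least one employee exceeds 30 hours/week. (i) would limit (h) — aggregate throughput is 8,060 units, meeting the 7,570 units threshold — but (j) sets (i) aside: (j) is triggered — a current Provisional Exemption Letter is held. (k), which would lift (j), is inapplicable — the landscaping firm is classified under the services sector. (a) is therefore removed.
Exception (b) does not apply: the registered capacity is 1,140 units, short of 1,260 units.
Exception (c)'s conditions are all satisfied: the employer operates from a single site; annual gross revenue is $482,000, under the $526,000 limit. However, paragraphs (l)–(m) must be considered: (l) operates against (c): a current Annual Registration is held. (m), which would lift (l), is inapplicable — the qualifying period is 55 days, not less than 55 days. (c) is therefore removed.
Exception (d) does not apply: some employees are paid on commission.
Exception (e) fails — the Small Employer Certificate has expired.
Every exception is unavailable, so the rule governs.

Yes — Mira's landscaping firm must maintain a written harassment policy.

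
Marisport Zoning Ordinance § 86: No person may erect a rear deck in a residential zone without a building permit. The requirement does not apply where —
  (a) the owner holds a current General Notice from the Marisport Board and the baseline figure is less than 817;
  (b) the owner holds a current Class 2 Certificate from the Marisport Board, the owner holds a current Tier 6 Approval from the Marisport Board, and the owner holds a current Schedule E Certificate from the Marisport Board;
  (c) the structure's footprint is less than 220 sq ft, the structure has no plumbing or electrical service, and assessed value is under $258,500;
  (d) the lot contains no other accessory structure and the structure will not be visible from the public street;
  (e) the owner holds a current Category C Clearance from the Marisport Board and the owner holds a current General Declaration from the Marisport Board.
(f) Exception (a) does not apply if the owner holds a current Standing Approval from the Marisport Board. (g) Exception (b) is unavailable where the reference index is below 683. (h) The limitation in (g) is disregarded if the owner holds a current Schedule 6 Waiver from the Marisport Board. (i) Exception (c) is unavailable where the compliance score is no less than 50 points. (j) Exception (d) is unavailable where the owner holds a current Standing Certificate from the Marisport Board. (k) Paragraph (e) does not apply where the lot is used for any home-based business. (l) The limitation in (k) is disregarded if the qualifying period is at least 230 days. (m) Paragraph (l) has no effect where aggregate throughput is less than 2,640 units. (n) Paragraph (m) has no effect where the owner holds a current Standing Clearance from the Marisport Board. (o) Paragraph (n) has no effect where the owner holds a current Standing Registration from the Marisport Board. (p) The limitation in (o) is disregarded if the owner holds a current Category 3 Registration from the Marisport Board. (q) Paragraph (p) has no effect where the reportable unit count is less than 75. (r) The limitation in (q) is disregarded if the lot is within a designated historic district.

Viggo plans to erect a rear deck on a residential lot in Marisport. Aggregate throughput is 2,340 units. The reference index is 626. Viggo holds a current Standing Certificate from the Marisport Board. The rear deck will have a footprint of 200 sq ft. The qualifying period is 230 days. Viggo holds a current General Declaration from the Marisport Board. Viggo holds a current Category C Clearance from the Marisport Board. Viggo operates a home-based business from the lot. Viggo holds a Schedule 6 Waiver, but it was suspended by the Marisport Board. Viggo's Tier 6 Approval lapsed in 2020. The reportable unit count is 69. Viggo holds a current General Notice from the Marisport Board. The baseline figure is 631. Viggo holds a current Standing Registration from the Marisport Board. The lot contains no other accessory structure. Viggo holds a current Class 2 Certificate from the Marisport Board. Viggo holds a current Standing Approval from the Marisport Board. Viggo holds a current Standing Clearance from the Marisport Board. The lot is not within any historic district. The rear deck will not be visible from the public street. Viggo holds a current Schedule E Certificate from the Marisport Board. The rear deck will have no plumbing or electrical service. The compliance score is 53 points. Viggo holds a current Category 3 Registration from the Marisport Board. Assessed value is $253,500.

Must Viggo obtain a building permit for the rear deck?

Yes — Viggo must obtain a building permit.

Exception (a): a current General Notice is held; the baseline figure is 631, less than the 817 limit — every condition holds. But: (f) is engaged — a current Standing Approval is held. (a) is therefore removed.
Exception (b) requires that the owner holds a current Tier 6 Approval from the Marisport Board; but no current Tier 6 Approval is held, so (b) is unavailable.
Exception (c)'s conditions are all satisfied: the structure's footprint is 200 sq ft, less than the 220 sq ft limit; there is no plumbing or electrical service; assessed value is $253,500, under the $258,500 limit. But: (i) operates against (c): the compliance score is 53 points, meeting the 50 points threshold. Exception (c) does not apply.
Exception (d): the lot has no other accessory structure; the structure will not be visible from the street — every condition holds. Turning to paragraph (j): (j) operates against (d): a current Standing Certificate is held. (d) is therefore removed.
Exception (e)'s conditions are all satisfied: a current Category C Clearance is held; a current General Declaration is held. Turning to paragraphs (k)–(r): (k) is engaged — a home-based business operates on the lot. (l) applies (the qualifying period is 230 days, meeting the 230 days threshold), but is itself disapplied by (m): (m) operates against (l): aggregate throughput is 2,340 units, less than the 2,640 units limit. (n) applies (a current Standing Clearance is held), but is displaced by (o): (o) operates against (n): a current Standing Registration is held. (p) would limit (o) — a current Category 3 Registration is held — but (q) sets (p) aside: (q) is engaged — the reportable unit count is 69, less than the 75 limit. (r) does not operate here (the lot is not in a historic district), so (q) stands. Exception (e) does not apply.
No exception applies. The general rule governs.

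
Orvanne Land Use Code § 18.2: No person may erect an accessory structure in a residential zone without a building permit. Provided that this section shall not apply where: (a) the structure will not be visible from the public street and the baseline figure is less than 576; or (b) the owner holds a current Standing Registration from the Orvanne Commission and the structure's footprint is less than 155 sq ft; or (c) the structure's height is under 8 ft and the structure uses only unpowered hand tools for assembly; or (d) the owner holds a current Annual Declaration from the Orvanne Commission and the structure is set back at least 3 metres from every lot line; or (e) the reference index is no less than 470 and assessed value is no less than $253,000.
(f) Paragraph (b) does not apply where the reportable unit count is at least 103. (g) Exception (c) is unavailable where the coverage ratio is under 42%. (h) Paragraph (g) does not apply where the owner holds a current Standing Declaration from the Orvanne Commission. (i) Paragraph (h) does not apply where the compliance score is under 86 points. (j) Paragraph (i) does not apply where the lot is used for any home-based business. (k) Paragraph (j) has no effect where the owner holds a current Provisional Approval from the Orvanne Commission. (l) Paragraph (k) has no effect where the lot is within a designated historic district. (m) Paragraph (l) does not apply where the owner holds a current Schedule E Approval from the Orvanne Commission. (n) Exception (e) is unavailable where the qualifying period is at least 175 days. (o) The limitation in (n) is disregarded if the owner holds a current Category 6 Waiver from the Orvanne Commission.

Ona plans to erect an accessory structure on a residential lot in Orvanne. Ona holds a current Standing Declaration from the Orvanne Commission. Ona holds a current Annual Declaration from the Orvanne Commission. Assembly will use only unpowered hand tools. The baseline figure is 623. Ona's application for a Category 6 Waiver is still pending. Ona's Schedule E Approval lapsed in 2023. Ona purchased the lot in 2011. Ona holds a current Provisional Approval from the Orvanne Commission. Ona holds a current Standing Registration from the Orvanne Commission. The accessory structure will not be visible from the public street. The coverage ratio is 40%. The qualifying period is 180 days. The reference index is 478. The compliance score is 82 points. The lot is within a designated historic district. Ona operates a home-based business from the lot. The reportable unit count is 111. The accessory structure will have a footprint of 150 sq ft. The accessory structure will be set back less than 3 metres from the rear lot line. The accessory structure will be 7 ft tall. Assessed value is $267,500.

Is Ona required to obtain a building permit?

Exception (a) does not apply: the baseline figure is 623, not less than 576.
Exception (b): a current Standing Registration is held; the structure's footprint is 150 sq ft, less than the 155 sq ft limit — every condition holds. Turning to paragraph (f): (f) operates against (b): the reportable unit count is 111, meeting the 103 threshold. So (b) is unavailable.
Exception (c): the structure's height is 7 ft, under the 8 ft limit; assembly uses only hand tools — every condition holds. Applying paragraphs (g)–(m): (g) applies (the coverage ratio is 40%, under the 42% limit), but is overridden by (h): (h) operates against (g): a current Standing Declaration is held. (i) is triggered (the compliance score is 82 points, under the 86 points limit), but is itself disapplied by (j): (j) applies — a home-based business operates on the lot. (k) operates (a current Provisional Approval is held), but is itself disapplied by (l): (l) operates against (k): the lot is in a historic district. (m) is not triggered (there is no Schedule E Approval in force), so (l) stands. Exception (c) stands.
Exception (d) requires that the structure is set back at least 3 metres from every lot line; but the rear setback is under 3 m, so (d) is unavailable.
All of (e)'s requirements are met (the reference index is 478, meeting the 470 threshold; assessed value is $267,500, meeting the $253,000 threshold). But: (n) operates — the qualifying period is 180 days, meeting the 175 days threshold. (o) does not operate here (the Category 6 Waiver is not current), so (n) stands. Exception (e) does not apply.

No — exception (c) applies; Ona does not need a building permit.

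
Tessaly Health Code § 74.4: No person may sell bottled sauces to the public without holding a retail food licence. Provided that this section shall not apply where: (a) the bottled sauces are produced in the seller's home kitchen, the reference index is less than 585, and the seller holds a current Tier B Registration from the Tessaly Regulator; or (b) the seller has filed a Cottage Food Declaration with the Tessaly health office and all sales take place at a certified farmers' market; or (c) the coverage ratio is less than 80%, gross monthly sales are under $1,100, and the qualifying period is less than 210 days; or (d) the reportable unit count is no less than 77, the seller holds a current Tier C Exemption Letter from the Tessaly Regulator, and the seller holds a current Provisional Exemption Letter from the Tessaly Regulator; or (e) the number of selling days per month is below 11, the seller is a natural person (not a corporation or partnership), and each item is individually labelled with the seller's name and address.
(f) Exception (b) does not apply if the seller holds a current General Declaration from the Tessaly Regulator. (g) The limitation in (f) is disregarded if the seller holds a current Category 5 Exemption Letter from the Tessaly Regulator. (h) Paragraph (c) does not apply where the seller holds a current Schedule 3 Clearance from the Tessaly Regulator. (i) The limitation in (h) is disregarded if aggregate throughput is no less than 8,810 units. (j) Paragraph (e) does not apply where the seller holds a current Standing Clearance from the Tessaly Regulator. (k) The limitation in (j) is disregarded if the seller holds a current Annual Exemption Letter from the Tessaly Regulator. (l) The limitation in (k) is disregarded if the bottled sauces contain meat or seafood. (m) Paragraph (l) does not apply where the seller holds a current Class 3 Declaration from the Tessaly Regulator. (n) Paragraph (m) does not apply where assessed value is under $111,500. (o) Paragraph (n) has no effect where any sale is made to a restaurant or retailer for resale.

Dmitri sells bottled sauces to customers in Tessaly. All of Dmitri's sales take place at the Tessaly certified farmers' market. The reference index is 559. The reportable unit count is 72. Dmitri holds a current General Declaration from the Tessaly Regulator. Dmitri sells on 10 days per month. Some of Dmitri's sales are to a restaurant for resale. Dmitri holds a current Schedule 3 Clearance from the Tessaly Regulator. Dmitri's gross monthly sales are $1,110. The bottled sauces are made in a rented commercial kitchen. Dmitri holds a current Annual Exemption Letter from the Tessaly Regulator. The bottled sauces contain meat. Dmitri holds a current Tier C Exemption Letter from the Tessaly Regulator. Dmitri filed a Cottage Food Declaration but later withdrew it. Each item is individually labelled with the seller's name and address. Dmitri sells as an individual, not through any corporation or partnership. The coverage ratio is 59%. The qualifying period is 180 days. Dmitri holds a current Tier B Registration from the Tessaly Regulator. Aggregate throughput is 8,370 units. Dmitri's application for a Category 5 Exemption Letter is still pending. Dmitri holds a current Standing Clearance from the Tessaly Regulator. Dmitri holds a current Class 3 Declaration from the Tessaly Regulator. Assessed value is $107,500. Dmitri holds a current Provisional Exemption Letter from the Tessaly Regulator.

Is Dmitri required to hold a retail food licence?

No — exception (e) applies; Dmitri is not required to hold a retail food licence.

Exception (a) requires that the bottled sauces are produced in the seller's home kitchen; but the bottled sauces are made in a commercial kitchen, not a home kitchen, so (a) is unavailable.
Exception (b) requires that the seller has filed a Cottage Food Declaration with the Tessaly health office; but the Cottage Food Declaration was withdrawn, so (b) is unavailable.
Exception (c) requires that gross monthly sales are under $1,100; but gross monthly sales are $1,110, not under $1,100, so (c) is unavailable.
Exception (d) requires that the reportable unit count is no less than 77; but the reportable unit count is 72, short of 77, so (d) is unavailable.
Exception (e) is satisfied on its face — the number of selling days per month is 10, below the 11 limit; the seller is a natural person; items are individually labelled. Applying paragraphs (j)–(o): (j) applies (a current Standing Clearance is held), but is displaced by (k): (k) is triggered — a current Annual Exemption Letter is held. (l) is engaged (the bottled sauces contain meat), but is itself disapplied by (m): (m) operates — a current Class 3 Declaration is held. (n) would limit (m) — assessed value is $107,500, under the $111,500 limit — but (o) sets (n) aside: (o) applies — some sales are to a restaurant for resale. So (e) applies.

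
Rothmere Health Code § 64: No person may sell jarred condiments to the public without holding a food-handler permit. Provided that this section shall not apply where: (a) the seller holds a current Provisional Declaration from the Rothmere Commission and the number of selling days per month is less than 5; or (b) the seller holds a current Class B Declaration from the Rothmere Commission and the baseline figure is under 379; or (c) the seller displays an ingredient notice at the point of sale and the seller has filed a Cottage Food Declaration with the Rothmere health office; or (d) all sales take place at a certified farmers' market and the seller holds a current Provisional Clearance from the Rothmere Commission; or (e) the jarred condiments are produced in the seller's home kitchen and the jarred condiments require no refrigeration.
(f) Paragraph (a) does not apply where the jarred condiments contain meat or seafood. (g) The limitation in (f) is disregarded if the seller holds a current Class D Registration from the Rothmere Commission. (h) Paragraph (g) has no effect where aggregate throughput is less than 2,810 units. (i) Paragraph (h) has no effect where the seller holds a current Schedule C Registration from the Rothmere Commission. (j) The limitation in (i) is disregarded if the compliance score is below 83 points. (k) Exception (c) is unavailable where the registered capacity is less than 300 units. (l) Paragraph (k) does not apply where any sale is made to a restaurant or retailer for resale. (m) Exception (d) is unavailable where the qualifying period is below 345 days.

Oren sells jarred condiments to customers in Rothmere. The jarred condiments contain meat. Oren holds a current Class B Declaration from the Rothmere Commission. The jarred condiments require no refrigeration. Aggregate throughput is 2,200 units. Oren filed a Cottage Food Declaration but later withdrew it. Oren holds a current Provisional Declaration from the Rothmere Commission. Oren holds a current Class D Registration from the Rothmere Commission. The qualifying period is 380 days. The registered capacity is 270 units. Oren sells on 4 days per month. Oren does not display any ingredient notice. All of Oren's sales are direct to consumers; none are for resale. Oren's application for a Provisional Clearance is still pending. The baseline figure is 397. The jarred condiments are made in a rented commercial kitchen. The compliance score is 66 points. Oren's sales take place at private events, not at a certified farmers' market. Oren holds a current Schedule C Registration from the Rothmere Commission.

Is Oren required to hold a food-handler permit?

Yes — Oren must hold a food-handler permit.

All of (a)'s requirements are met (a current Provisional Declaration is held; the number of selling days per month is 4, less than the 5 limit). However, paragraphs (f)–(j) must be considered: (f) operates against (a): the jarred condiments contain meat. (g) is triggered (a current Class D Registration is held), but yields to (h): (h) applies — aggregate throughput is 2,200 units, less than the 2,810 units limit. (i) would limit (h) — a current Schedule C Registration is held — but (j) sets (i) aside: (j) is engaged — the compliance score is 66 points, below the 83 points limit. (a) is therefore removed.
Exception (b) requires that the baseline figure is under 379; but the baseline figure is 397, not under 379, so (b) is unavailable.
Exception (c) requires that the seller displays an ingredient notice at the point of sale; but no ingredient notice is displayed, so (c) is unavailable.
Exception (d) fails — sales are at private events, not a certified farmers' market.
Exception (e) requires that the jarred condiments are produced in the seller's home kitchen; but the jarred condiments are made in a commercial kitchen, not a home kitchen, so (e) is unavailable.
No exception is made out. Oren falls within the general rule.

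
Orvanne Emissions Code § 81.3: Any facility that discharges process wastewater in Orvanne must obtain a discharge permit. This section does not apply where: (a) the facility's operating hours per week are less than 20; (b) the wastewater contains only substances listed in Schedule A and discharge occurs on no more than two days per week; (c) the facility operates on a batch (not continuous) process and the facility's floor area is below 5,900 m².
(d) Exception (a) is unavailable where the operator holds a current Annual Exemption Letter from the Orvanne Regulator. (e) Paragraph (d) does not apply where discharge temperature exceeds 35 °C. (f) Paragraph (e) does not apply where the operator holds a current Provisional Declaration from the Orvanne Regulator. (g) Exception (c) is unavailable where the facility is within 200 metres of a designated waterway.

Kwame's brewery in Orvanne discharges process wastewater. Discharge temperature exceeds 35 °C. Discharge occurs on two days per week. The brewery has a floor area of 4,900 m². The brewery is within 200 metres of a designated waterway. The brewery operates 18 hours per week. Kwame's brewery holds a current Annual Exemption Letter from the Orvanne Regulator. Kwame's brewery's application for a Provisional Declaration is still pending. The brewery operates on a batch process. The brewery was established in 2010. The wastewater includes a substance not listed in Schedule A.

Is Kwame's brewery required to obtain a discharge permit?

Exception (a): the facility's operating hours per week are 18, less than the 20 limit — every condition holds. As to paragraphs (d)–(f): (d) operates (a current Annual Exemption Letter is held), but yields to (e): (e) operates against (d): discharge temperature exceeds 35 °C. (f) is not engaged (there is no Provisional Declaration in force), so (e) stands. Exception (a) stands.
Exception (b) fails — the wastewater includes a non-Schedule-A substance.
All of (c)'s requirements are met (the facility operates on a batch process; the facility's floor area is 4,900 m², below the 5,900 m² limit). However, paragraph (g) must be considered: (g) is triggered — the brewery is within 200 m of a designated waterway. So (c) is unavailable.

No — exception (a) applies; Kwame's brewery is not required to obtain a discharge permit.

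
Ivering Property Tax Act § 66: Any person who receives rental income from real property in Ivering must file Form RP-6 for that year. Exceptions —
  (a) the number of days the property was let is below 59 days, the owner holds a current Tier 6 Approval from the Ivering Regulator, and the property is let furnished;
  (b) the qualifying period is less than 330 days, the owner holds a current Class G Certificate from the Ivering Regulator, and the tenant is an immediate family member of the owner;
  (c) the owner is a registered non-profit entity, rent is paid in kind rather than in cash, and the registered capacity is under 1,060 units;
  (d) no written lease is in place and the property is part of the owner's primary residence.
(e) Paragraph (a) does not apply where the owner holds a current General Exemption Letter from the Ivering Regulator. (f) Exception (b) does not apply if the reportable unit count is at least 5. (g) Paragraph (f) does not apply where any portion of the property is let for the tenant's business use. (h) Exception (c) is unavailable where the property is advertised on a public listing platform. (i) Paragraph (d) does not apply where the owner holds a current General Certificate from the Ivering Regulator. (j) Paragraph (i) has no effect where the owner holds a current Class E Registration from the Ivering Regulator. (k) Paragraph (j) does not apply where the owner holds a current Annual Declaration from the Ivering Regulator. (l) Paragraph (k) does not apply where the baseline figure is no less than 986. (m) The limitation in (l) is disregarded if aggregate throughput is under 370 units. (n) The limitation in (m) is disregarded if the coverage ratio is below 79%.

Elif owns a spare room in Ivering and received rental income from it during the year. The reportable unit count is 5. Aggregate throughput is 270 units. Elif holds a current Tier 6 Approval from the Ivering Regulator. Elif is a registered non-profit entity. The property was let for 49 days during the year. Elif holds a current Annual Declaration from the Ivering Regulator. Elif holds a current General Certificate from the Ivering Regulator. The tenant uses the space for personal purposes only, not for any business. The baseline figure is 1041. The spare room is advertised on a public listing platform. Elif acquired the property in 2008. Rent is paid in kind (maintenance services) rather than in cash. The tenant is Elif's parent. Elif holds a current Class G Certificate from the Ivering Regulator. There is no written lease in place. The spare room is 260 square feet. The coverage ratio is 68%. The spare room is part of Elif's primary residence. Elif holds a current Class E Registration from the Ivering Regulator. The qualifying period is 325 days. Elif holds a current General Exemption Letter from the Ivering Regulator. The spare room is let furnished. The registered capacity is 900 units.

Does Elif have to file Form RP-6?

Exception (a): the number of days the property was let is 49 days, below the 59 days limit; a current Tier 6 Approval is held; the property is let furnished — every condition holds. But: (e) is triggered — a current General Exemption Letter is held. So (a) is unavailable.
Exception (b): the qualifying period is 325 days, less than the 330 days limit; a current Class G Certificate is held; the tenant is an immediate family member — every condition holds. However, paragraphs (f)–(g) must be considered: (f) operates against (b): the reportable unit count is 5, meeting the 5 threshold. (g), which would lift (f), is not engaged — the space is used for personal purposes only. (b) is therefore removed.
Exception (c)'s conditions are all satisfied: Elif is a registered non-profit; rent is paid in kind; the registered capacity is 900 units, under the 1,060 units limit. But applying paragraph (h): (h) operates against (c): the property is publicly advertised. (c) is therefore removed.
Exception (d) is satisfied on its face — there is no written lease; the spare room is part of the primary residence. Applying paragraphs (i)–(n): (i) would limit (d) — a current General Certificate is held — but (j) sets (i) aside: (j) operates — a current Class E Registration is held. (k) is engaged (a current Annual Declaration is held), but is itself disapplied by (l): (l) operates against (k): the baseline figure is 1,041, meeting the 986 threshold. (m) would limit (l) — aggregate throughput is 270 units, under the 370 units limit — but (n) sets (m) aside: (n) is engaged — the coverage ratio is 68%, below the 79% limit. (d) remains available.

No — exception (d) applies; Elif is not required to file Form RP-6.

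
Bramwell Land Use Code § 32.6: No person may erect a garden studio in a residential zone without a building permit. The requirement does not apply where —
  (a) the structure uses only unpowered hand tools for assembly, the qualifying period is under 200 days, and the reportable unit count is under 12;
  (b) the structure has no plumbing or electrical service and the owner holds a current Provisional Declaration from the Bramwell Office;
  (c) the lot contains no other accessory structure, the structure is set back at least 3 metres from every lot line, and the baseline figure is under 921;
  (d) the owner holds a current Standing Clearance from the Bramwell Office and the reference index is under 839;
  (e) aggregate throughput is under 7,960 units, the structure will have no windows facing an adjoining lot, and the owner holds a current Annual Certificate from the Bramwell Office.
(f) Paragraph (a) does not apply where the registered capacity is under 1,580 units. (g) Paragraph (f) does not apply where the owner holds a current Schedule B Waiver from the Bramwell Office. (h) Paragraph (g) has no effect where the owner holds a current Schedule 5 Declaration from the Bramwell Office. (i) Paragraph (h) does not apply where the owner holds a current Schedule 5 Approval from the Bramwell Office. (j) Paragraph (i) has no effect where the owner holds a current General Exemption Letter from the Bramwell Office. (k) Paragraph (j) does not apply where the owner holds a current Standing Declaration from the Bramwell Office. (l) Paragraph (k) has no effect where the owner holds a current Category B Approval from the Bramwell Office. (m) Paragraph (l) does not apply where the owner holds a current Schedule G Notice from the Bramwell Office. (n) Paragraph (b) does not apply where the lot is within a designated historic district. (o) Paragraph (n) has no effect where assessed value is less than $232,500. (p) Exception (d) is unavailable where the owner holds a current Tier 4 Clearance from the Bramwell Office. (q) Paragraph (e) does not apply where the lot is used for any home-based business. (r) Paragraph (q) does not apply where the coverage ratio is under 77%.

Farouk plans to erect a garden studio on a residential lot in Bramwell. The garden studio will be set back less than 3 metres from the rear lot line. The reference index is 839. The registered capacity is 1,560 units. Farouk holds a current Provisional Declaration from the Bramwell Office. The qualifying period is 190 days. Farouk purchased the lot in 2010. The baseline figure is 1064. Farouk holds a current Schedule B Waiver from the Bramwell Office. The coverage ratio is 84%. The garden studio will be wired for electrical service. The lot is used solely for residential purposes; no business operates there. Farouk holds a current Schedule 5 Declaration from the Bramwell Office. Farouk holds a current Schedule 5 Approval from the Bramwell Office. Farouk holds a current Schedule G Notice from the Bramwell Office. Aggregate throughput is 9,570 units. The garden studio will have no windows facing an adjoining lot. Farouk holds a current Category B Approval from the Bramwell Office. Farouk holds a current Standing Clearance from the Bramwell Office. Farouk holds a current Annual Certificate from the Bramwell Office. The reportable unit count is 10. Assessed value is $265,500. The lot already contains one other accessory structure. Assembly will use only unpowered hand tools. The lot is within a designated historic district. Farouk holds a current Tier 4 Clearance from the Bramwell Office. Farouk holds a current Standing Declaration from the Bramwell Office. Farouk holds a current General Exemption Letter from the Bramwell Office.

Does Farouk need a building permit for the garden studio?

No — exception (a) applies; Farouk does not need a building permit.

All of (a)'s requirements are met (assembly uses only hand tools; the qualifying period is 190 days, under the 200 days limit; the reportable unit count is 10, under the 12 limit). As to paragraphs (f)–(m): (f) would limit (a) — the registered capacity is 1,560 units, under the 1,580 units limit — but (g) sets (f) aside: (g) is triggered — a current Schedule B Waiver is held. (h) would limit (g) — a current Schedule 5 Declaration is held — but (i) sets (h) aside: (i) applies — a current Schedule 5 Approval is held. (j) would limit (i) — a current General Exemption Letter is held — but (k) sets (j) aside: (k) operates — a current Standing Declaration is held. (l) is engaged (a current Category B Approval is held), but is itself disapplied by (m): (m) operates against (l): a current Schedule G Notice is held. Exception (a) stands.
Exception (b) does not apply: electrical service is planned.
Exception (c) fails — the lot already has another accessory structure.
Exception (d) does not apply: the reference index is 839, not under 839.
Exception (e) does not apply: aggregate throughput is 9,570 units, not under 7,960 units.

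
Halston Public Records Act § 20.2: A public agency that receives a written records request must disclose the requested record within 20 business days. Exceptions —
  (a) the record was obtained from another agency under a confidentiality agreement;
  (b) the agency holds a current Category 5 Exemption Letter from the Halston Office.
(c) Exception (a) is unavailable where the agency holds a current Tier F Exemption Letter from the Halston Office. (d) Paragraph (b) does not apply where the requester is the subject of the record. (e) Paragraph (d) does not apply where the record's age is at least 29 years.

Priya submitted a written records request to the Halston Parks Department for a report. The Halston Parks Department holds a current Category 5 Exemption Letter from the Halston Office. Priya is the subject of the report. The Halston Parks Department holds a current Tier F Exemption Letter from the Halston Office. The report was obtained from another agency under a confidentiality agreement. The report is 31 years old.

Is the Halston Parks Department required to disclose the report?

Exception (a)'s conditions are all satisfied: the report was obtained under a confidentiality agreement. Turning to paragraph (c): (c) operates against (a): a current Tier F Exemption Letter is held. Exception (a) does not apply.
Exception (b)'s conditions are all satisfied: a current Category 5 Exemption Letter is held. Considering the limiting provisions: (d) operates (Priya is the subject of the report), but is overridden by (e): (e) operates against (d): the record's age is 31 years, meeting the 29 years threshold. (b) remains available.

No — exception (b) applies; the Halston Parks Department is not required to disclose the report.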